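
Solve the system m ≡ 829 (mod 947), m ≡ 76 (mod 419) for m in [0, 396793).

19769

947⁻¹ mod 419: 947·296 ≡ 1 (mod 419), so 947⁻¹ ≡ 296.
m = 829 + 947·((76 − 829)·296 mod 419) = 829 + 947·20 = 19769.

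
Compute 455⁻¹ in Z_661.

Apply the Euclidean algorithm and back-substitute:
661 = 1·455 + 206
455 = 2·206 + 43
206 = 4·43 + 34
43 = 1·34 + 9
34 = 3·9 + 7
9 = 1·7 + 2
7 = 3·2 + 1
2 = 2·1 + 0
gcd(455, 661) = 1, so the inverse exists.
Back-substitute for 1:
1 = 1·7 − 3·2
  = −3·9 + 4·7
  = 4·34 − 15·9
  = −15·43 + 19·34
  = 19·206 − 91·43
  = −91·455 + 201·206
  = 201·661 − 292·455
So 455⁻¹ ≡ −292 ≡ 369 (mod 661).

369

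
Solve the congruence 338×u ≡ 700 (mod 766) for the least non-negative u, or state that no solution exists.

27

gcd(338, 766) = 2, and 2 | 700, so solutions exist.
Divide through by 2: 169×u ≡ 350 mod 383.
169⁻¹ ≡ 34 (mod 383).
u ≡ 34×350 ≡ 27 (mod 383).
The smallest non-negative solution is u = 27.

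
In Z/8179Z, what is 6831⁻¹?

By the extended Euclidean algorithm:
8179 = 1*6831 + 1348
6831 = 5*1348 + 91
1348 = 14*91 + 74
91 = 1*74 + 17
74 = 4*17 + 6
17 = 2*6 + 5
6 = 1*5 + 1
5 = 5*1 + 0
gcd(6831, 8179) = 1, so the inverse exists.
Back-substitute for 1:
1 = 1*6 − 1*5
  = −1*17 + 3*6
  = 3*74 − 13*17
  = −13*91 + 16*74
  = 16*1348 − 237*91
  = −237*6831 + 1201*1348
  = 1201*8179 − 1438*6831
So 6831⁻¹ ≡ −1438 ≡ 6741 (mod 8179).

6741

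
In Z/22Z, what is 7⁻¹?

Apply the Euclidean algorithm and back-substitute:
22 = 3·7 + 1
7 = 7·1 + 0
gcd(7, 22) = 1, so the inverse exists.
Back-substitute for 1:
1 = 1·22 − 3·7
So 7⁻¹ ≡ −3 ≡ 19 (mod 22).

19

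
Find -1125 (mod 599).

-1125 = -2*599 + 73, so -1125 ≡ 73 (mod 599).

73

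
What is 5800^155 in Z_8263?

8229

Using repeated squaring:
155 in binary is 10011011, i.e. 155 = 128 + 16 + 8 + 2 + 1.
5800^1 ≡ 5800 (mod 8263)
5800^2 ≡ 5800^2 = 33640000 ≡ 1327 (mod 8263)
5800^4 ≡ 1327^2 = 1760929 ≡ 910 (mod 8263)
5800^8 ≡ 910^2 = 828100 ≡ 1800 (mod 8263)
5800^16 ≡ 1800^2 = 3240000 ≡ 904 (mod 8263)
5800^32 ≡ 904^2 = 817216 ≡ 7442 (mod 8263)
5800^64 ≡ 7442^2 = 55383364 ≡ 4738 (mod 8263)
5800^128 ≡ 4738^2 = 22448644 ≡ 6336 (mod 8263)
5800^155 = 5800^128 × 5800^16 × 5800^8 × 5800^2 × 5800^1 ≡ 6336 × 904 × 1800 × 1327 × 5800 (mod 8263).
Accumulate the product:
6336 × 904 = 5727744 ≡ 1485
1485 × 1800 = 2673000 ≡ 4051
4051 × 1327 = 5375677 ≡ 4727
4727 × 5800 = 27416600 ≡ 8229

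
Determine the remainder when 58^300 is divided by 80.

16

300 in binary is 100101100, i.e. 300 = 256 + 32 + 8 + 4.
58^1 ≡ 58 (mod 80)
58^2 ≡ 58^2 = 3364 ≡ 4 (mod 80)
58^4 ≡ 4^2 = 16 (mod 80)
58^8 ≡ 16^2 = 256 ≡ 16 (mod 80)
58^16 ≡ 16^2 = 256 ≡ 16 (mod 80)
58^32 ≡ 16^2 = 256 ≡ 16 (mod 80)
58^64 ≡ 16^2 = 256 ≡ 16 (mod 80)
58^128 ≡ 16^2 = 256 ≡ 16 (mod 80)
58^256 ≡ 16^2 = 256 ≡ 16 (mod 80)
58^300 = 58^256 * 58^32 * 58^8 * 58^4 ≡ 16 * 16 * 16 * 16 (mod 80).
Accumulate the product:
16 * 16 = 256 ≡ 16
16 * 16 = 256 ≡ 16
16 * 16 = 256 ≡ 16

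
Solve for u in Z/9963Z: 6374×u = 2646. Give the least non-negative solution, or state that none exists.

2295

gcd(6374, 9963) = 1, so a unique solution mod 9963 exists.
6374⁻¹ ≡ 1202 (mod 9963).
u ≡ 1202×2646 ≡ 2295 (mod 9963).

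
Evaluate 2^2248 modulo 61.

2248 in binary is 100011001000, i.e. 2248 = 2048 + 128 + 64 + 8.
2^1 ≡ 2 (mod 61)
2^2 ≡ 2^2 = 4 (mod 61)
2^4 ≡ 4^2 = 16 (mod 61)
2^8 ≡ 16^2 = 256 ≡ 12 (mod 61)
2^16 ≡ 12^2 = 144 ≡ 22 (mod 61)
2^32 ≡ 22^2 = 484 ≡ 57 (mod 61)
2^64 ≡ 57^2 = 3249 ≡ 16 (mod 61)
2^128 ≡ 16^2 = 256 ≡ 12 (mod 61)
2^256 ≡ 12^2 = 144 ≡ 22 (mod 61)
2^512 ≡ 22^2 = 484 ≡ 57 (mod 61)
2^1024 ≡ 57^2 = 3249 ≡ 16 (mod 61)
2^2048 ≡ 16^2 = 256 ≡ 12 (mod 61)
2^2248 = 2^2048 × 2^128 × 2^64 × 2^8 ≡ 12 × 12 × 16 × 12 (mod 61).
Accumulate the product:
12 × 12 = 144 ≡ 22
22 × 16 = 352 ≡ 47
47 × 12 = 564 ≡ 15

15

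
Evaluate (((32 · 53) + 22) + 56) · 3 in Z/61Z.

32 · 53 = 1696 ≡ 49 (mod 61)
49 + 22 = 71 ≡ 10 (mod 61)
10 + 56 = 66 ≡ 5 (mod 61)
5 · 3 = 15

15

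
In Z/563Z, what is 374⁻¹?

Apply the Euclidean algorithm and back-substitute:
563 = 1*374 + 189
374 = 1*189 + 185
189 = 1*185 + 4
185 = 46*4 + 1
4 = 4*1 + 0
gcd(374, 563) = 1, so the inverse exists.
Back-substitute for 1:
1 = 1*185 − 46*4
  = −46*189 + 47*185
  = 47*374 − 93*189
  = −93*563 + 140*374
So 374⁻¹ ≡ 140 (mod 563).

140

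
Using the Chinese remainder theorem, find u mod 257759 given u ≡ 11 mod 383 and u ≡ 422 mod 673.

383⁻¹ mod 673: 383*550 ≡ 1 (mod 673), so 383⁻¹ ≡ 550.
u = 11 + 383*((422 − 11)*550 mod 673) = 11 + 383*595 = 227896.

227896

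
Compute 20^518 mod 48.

Compute successive squares:
518 in binary is 1000000110, i.e. 518 = 512 + 4 + 2.
20^1 ≡ 20 (mod 48)
20^2 ≡ 20^2 = 400 ≡ 16 (mod 48)
20^4 ≡ 16^2 = 256 ≡ 16 (mod 48)
20^8 ≡ 16^2 = 256 ≡ 16 (mod 48)
20^16 ≡ 16^2 = 256 ≡ 16 (mod 48)
20^32 ≡ 16^2 = 256 ≡ 16 (mod 48)
20^64 ≡ 16^2 = 256 ≡ 16 (mod 48)
20^128 ≡ 16^2 = 256 ≡ 16 (mod 48)
20^256 ≡ 16^2 = 256 ≡ 16 (mod 48)
20^512 ≡ 16^2 = 256 ≡ 16 (mod 48)
20^518 = 20^512 * 20^4 * 20^2 ≡ 16 * 16 * 16 (mod 48).
Accumulate the product:
16 * 16 = 256 ≡ 16
16 * 16 = 256 ≡ 16

16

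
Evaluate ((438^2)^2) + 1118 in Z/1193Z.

(438)^2 ≡ 964 (mod 1193)
(964)^2 ≡ 1142 (mod 1193)
1142 + 1118 = 2260 ≡ 1067 (mod 1193)

1067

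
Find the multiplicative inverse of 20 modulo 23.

Apply the Euclidean algorithm and back-substitute:
23 = 1*20 + 3
20 = 6*3 + 2
3 = 1*2 + 1
2 = 2*1 + 0
gcd(20, 23) = 1, so the inverse exists.
Bézout: 1 = 7*23 − 8*20.
So 20⁻¹ ≡ −8 ≡ 15 (mod 23).

15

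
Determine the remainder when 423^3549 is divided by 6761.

4413

3549 in binary is 110111011101, i.e. 3549 = 2048 + 1024 + 256 + 128 + 64 + 16 + 8 + 4 + 1.
423^1 ≡ 423 (mod 6761)
423^2 ≡ 423^2 = 178929 ≡ 3143 (mod 6761)
423^4 ≡ 3143^2 = 9878449 ≡ 628 (mod 6761)
423^8 ≡ 628^2 = 394384 ≡ 2246 (mod 6761)
423^16 ≡ 2246^2 = 5044516 ≡ 810 (mod 6761)
423^32 ≡ 810^2 = 656100 ≡ 283 (mod 6761)
423^64 ≡ 283^2 = 80089 ≡ 5718 (mod 6761)
423^128 ≡ 5718^2 = 32695524 ≡ 6089 (mod 6761)
423^256 ≡ 6089^2 = 37075921 ≡ 5358 (mod 6761)
423^512 ≡ 5358^2 = 28708164 ≡ 958 (mod 6761)
423^1024 ≡ 958^2 = 917764 ≡ 5029 (mod 6761)
423^2048 ≡ 5029^2 = 25290841 ≡ 4701 (mod 6761)
423^3549 = 423^2048 × 423^1024 × 423^256 × 423^128 × 423^64 × 423^16 × 423^8 × 423^4 × 423^1 ≡ 4701 × 5029 × 5358 × 6089 × 5718 × 810 × 2246 × 628 × 423 (mod 6761).
Accumulate the product:
4701 × 5029 = 23641329 ≡ 4873
4873 × 5358 = 26109534 ≡ 5313
5313 × 6089 = 32350857 ≡ 6233
6233 × 5718 = 35640294 ≡ 3063
3063 × 810 = 2481030 ≡ 6504
6504 × 2246 = 14607984 ≡ 4224
4224 × 628 = 2652672 ≡ 2360
2360 × 423 = 998280 ≡ 4413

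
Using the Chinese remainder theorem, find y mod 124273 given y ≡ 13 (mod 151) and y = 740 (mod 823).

151⁻¹ mod 823: 151*714 ≡ 1 (mod 823), so 151⁻¹ ≡ 714.
y = 13 + 151*((740 − 13)*714 mod 823) = 13 + 151*588 = 88801.
Check: 88801 mod 151 = 13, 88801 mod 823 = 740. ✓

88801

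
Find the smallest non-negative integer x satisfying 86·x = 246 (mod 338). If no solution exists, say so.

gcd(86, 338) = 2, and 2 | 246, so solutions exist.
Divide through by 2: 43·x mod 169 = 123.
43⁻¹ ≡ 114 (mod 169).
x ≡ 114·123 ≡ 164 (mod 169).
The smallest non-negative solution is x = 164.

164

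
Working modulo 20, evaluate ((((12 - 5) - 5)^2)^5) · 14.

16

12 - 5 = 7
7 - 5 = 2
(2)^2 ≡ 4 (mod 20)
(4)^5 ≡ 4 (mod 20)
4 · 14 = 56 ≡ 16 (mod 20)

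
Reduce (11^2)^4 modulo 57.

7

(11)^2 ≡ 7 (mod 57)
(7)^4 ≡ 7 (mod 57)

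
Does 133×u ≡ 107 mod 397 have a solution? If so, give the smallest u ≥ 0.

gcd(133, 397) = 1, so a unique solution mod 397 exists.
133⁻¹ ≡ 200 (mod 397).
u ≡ 200×107 ≡ 359 (mod 397).

359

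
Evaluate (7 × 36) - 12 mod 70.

7 × 36 = 252 ≡ 42 (mod 70)
42 - 12 = 30

30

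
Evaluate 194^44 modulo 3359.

By square-and-multiply:
44 in binary is 101100, i.e. 44 = 32 + 8 + 4.
194^1 ≡ 194 (mod 3359)
194^2 ≡ 194^2 = 37636 ≡ 687 (mod 3359)
194^4 ≡ 687^2 = 471969 ≡ 1709 (mod 3359)
194^8 ≡ 1709^2 = 2920681 ≡ 1710 (mod 3359)
194^16 ≡ 1710^2 = 2924100 ≡ 1770 (mod 3359)
194^32 ≡ 1770^2 = 3132900 ≡ 2312 (mod 3359)
194^44 = 194^32 · 194^8 · 194^4 ≡ 2312 · 1710 · 1709 (mod 3359).
Accumulate the product:
2312 · 1710 = 3953520 ≡ 3336
3336 · 1709 = 5701224 ≡ 1001

1001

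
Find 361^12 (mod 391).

12 in binary is 1100, i.e. 12 = 8 + 4.
361^1 ≡ 361 (mod 391)
361^2 ≡ 361^2 = 130321 ≡ 118 (mod 391)
361^4 ≡ 118^2 = 13924 ≡ 239 (mod 391)
361^8 ≡ 239^2 = 57121 ≡ 35 (mod 391)
361^12 = 361^8 * 361^4 ≡ 35 * 239 (mod 391).
35 * 239 = 8365 ≡ 154 (mod 391).

154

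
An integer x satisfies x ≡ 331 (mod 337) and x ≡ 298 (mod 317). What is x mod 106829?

47848

337⁻¹ mod 317: 337*111 ≡ 1 (mod 317), so 337⁻¹ ≡ 111.
x = 331 + 337*((298 − 331)*111 mod 317) = 331 + 337*141 = 47848.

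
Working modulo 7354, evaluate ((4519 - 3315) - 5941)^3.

4519 - 3315 = 1204
1204 - 5941 = -4737 ≡ 2617 (mod 7354)
(2617)^3 ≡ 4747 (mod 7354)

4747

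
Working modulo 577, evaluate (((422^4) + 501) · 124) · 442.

575

(422)^4 ≡ 406 (mod 577)
406 + 501 = 907 ≡ 330 (mod 577)
330 · 124 = 40920 ≡ 530 (mod 577)
530 · 442 = 234260 ≡ 575 (mod 577)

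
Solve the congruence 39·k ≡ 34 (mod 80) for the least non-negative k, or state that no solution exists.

gcd(39, 80) = 1, so a unique solution mod 80 exists.
39⁻¹ ≡ 39 (mod 80).
k ≡ 39·34 ≡ 46 (mod 80).

46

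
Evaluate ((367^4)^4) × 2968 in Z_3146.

(367)^4 ≡ 861 (mod 3146)
(861)^4 ≡ 1511 (mod 3146)
1511 × 2968 = 4484648 ≡ 1598 (mod 3146)

1598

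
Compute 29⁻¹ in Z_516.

516 = 17×29 + 23
29 = 1×23 + 6
23 = 3×6 + 5
6 = 1×5 + 1
5 = 5×1 + 0
gcd(29, 516) = 1, so the inverse exists.
Bézout: 1 = −5×516 + 89×29.
So 29⁻¹ ≡ 89 (mod 516).

89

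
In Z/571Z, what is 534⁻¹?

571 = 1*534 + 37
534 = 14*37 + 16
37 = 2*16 + 5
16 = 3*5 + 1
5 = 5*1 + 0
gcd(534, 571) = 1, so the inverse exists.
Back-substitute for 1:
1 = 1*16 − 3*5
  = −3*37 + 7*16
  = 7*534 − 101*37
  = −101*571 + 108*534
So 534⁻¹ ≡ 108 (mod 571).

108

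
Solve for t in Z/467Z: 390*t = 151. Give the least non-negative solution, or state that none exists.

gcd(390, 467) = 1, so a unique solution mod 467 exists.
390⁻¹ ≡ 188 (mod 467).
t ≡ 188*151 ≡ 368 (mod 467).

368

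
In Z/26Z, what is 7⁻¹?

26 = 3*7 + 5
7 = 1*5 + 2
5 = 2*2 + 1
2 = 2*1 + 0
gcd(7, 26) = 1, so the inverse exists.
Bézout: 1 = 3*26 − 11*7.
So 7⁻¹ ≡ −11 ≡ 15 (mod 26).

15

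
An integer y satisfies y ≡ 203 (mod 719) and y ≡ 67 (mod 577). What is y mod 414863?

274142

719⁻¹ mod 577: 719*256 ≡ 1 (mod 577), so 719⁻¹ ≡ 256.
y = 203 + 719*((67 − 203)*256 mod 577) = 203 + 719*381 = 274142.
Check: 274142 mod 719 = 203, 274142 mod 577 = 67. ✓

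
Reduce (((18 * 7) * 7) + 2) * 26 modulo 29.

18 * 7 = 126 ≡ 10 (mod 29)
10 * 7 = 70 ≡ 12 (mod 29)
12 + 2 = 14
14 * 26 = 364 ≡ 16 (mod 29)

16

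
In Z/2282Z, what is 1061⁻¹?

2011

2282 = 2×1061 + 160
1061 = 6×160 + 101
160 = 1×101 + 59
101 = 1×59 + 42
59 = 1×42 + 17
42 = 2×17 + 8
17 = 2×8 + 1
8 = 8×1 + 0
gcd(1061, 2282) = 1, so the inverse exists.
Back-substitute for 1:
1 = 1×17 − 2×8
  = −2×42 + 5×17
  = 5×59 − 7×42
  = −7×101 + 12×59
  = 12×160 − 19×101
  = −19×1061 + 126×160
  = 126×2282 − 271×1061
So 1061⁻¹ ≡ −271 ≡ 2011 (mod 2282).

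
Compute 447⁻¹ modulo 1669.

1094

By the extended Euclidean algorithm:
1669 = 3·447 + 328
447 = 1·328 + 119
328 = 2·119 + 90
119 = 1·90 + 29
90 = 3·29 + 3
29 = 9·3 + 2
3 = 1·2 + 1
2 = 2·1 + 0
gcd(447, 1669) = 1, so the inverse exists.
Back-substitute for 1:
1 = 1·3 − 1·2
  = −1·29 + 10·3
  = 10·90 − 31·29
  = −31·119 + 41·90
  = 41·328 − 113·119
  = −113·447 + 154·328
  = 154·1669 − 575·447
So 447⁻¹ ≡ −575 ≡ 1094 (mod 1669).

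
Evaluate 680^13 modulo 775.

Compute successive squares:
680^1 ≡ 680 (mod 775)
680^2 ≡ 680^2 = 462400 ≡ 500 (mod 775)
680^4 ≡ 500^2 = 250000 ≡ 450 (mod 775)
680^8 ≡ 450^2 = 202500 ≡ 225 (mod 775)
680^13 = 680^8 * 680^4 * 680^1 ≡ 225 * 450 * 680 (mod 775).
Accumulate the product:
225 * 450 = 101250 ≡ 500
500 * 680 = 340000 ≡ 550

550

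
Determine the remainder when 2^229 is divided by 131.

Compute successive squares:
2^1 ≡ 2 (mod 131)
2^2 ≡ 2^2 = 4 (mod 131)
2^4 ≡ 4^2 = 16 (mod 131)
2^8 ≡ 16^2 = 256 ≡ 125 (mod 131)
2^16 ≡ 125^2 = 15625 ≡ 36 (mod 131)
2^32 ≡ 36^2 = 1296 ≡ 117 (mod 131)
2^64 ≡ 117^2 = 13689 ≡ 65 (mod 131)
2^128 ≡ 65^2 = 4225 ≡ 33 (mod 131)
2^229 = 2^128 * 2^64 * 2^32 * 2^4 * 2^1 ≡ 33 * 65 * 117 * 16 * 2 (mod 131).
Accumulate the product:
33 * 65 = 2145 ≡ 49
49 * 117 = 5733 ≡ 100
100 * 16 = 1600 ≡ 28
28 * 2 = 56

56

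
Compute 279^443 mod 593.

Using repeated squaring:
443 in binary is 110111011, i.e. 443 = 256 + 128 + 32 + 16 + 8 + 2 + 1.
279^1 ≡ 279 (mod 593)
279^2 ≡ 279^2 = 77841 ≡ 158 (mod 593)
279^4 ≡ 158^2 = 24964 ≡ 58 (mod 593)
279^8 ≡ 58^2 = 3364 ≡ 399 (mod 593)
279^16 ≡ 399^2 = 159201 ≡ 277 (mod 593)
279^32 ≡ 277^2 = 76729 ≡ 232 (mod 593)
279^64 ≡ 232^2 = 53824 ≡ 454 (mod 593)
279^128 ≡ 454^2 = 206116 ≡ 345 (mod 593)
279^256 ≡ 345^2 = 119025 ≡ 425 (mod 593)
279^443 = 279^256 · 279^128 · 279^32 · 279^16 · 279^8 · 279^2 · 279^1 ≡ 425 · 345 · 232 · 277 · 399 · 158 · 279 (mod 593).
Accumulate the product:
425 · 345 = 146625 ≡ 154
154 · 232 = 35728 ≡ 148
148 · 277 = 40996 ≡ 79
79 · 399 = 31521 ≡ 92
92 · 158 = 14536 ≡ 304
304 · 279 = 84816 ≡ 17

17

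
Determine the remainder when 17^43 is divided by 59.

19

Using repeated squaring:
43 in binary is 101011, i.e. 43 = 32 + 8 + 2 + 1.
17^1 ≡ 17 (mod 59)
17^2 ≡ 17^2 = 289 ≡ 53 (mod 59)
17^4 ≡ 53^2 = 2809 ≡ 36 (mod 59)
17^8 ≡ 36^2 = 1296 ≡ 57 (mod 59)
17^16 ≡ 57^2 = 3249 ≡ 4 (mod 59)
17^32 ≡ 4^2 = 16 (mod 59)
17^43 = 17^32 * 17^8 * 17^2 * 17^1 ≡ 16 * 57 * 53 * 17 (mod 59).
Accumulate the product:
16 * 57 = 912 ≡ 27
27 * 53 = 1431 ≡ 15
15 * 17 = 255 ≡ 19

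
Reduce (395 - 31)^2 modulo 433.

431

395 - 31 = 364
(364)^2 ≡ 431 (mod 433)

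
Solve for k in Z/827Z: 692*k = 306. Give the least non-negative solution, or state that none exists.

gcd(692, 827) = 1, so a unique solution mod 827 exists.
692⁻¹ ≡ 49 (mod 827).
k ≡ 49*306 ≡ 108 (mod 827).

108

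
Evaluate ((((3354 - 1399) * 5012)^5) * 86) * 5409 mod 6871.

3354 - 1399 = 1955
1955 * 5012 = 9798460 ≡ 414 (mod 6871)
(414)^5 ≡ 5740 (mod 6871)
5740 * 86 = 493640 ≡ 5799 (mod 6871)
5799 * 5409 = 31366791 ≡ 676 (mod 6871)

676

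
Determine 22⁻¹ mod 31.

By the extended Euclidean algorithm:
31 = 1·22 + 9
22 = 2·9 + 4
9 = 2·4 + 1
4 = 4·1 + 0
gcd(22, 31) = 1, so the inverse exists.
Back-substitute for 1:
1 = 1·9 − 2·4
  = −2·22 + 5·9
  = 5·31 − 7·22
So 22⁻¹ ≡ −7 ≡ 24 (mod 31).

24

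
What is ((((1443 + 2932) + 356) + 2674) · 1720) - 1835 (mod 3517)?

1443 + 2932 = 4375 ≡ 858 (mod 3517)
858 + 356 = 1214
1214 + 2674 = 3888 ≡ 371 (mod 3517)
371 · 1720 = 638120 ≡ 1543 (mod 3517)
1543 - 1835 = -292 ≡ 3225 (mod 3517)

3225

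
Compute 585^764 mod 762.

315

Compute successive squares:
764 in binary is 1011111100, i.e. 764 = 512 + 128 + 64 + 32 + 16 + 8 + 4.
585^1 ≡ 585 (mod 762)
585^2 ≡ 585^2 = 342225 ≡ 87 (mod 762)
585^4 ≡ 87^2 = 7569 ≡ 711 (mod 762)
585^8 ≡ 711^2 = 505521 ≡ 315 (mod 762)
585^16 ≡ 315^2 = 99225 ≡ 165 (mod 762)
585^32 ≡ 165^2 = 27225 ≡ 555 (mod 762)
585^64 ≡ 555^2 = 308025 ≡ 177 (mod 762)
585^128 ≡ 177^2 = 31329 ≡ 87 (mod 762)
585^256 ≡ 87^2 = 7569 ≡ 711 (mod 762)
585^512 ≡ 711^2 = 505521 ≡ 315 (mod 762)
585^764 = 585^512 × 585^128 × 585^64 × 585^32 × 585^16 × 585^8 × 585^4 ≡ 315 × 87 × 177 × 555 × 165 × 315 × 711 (mod 762).
Accumulate the product:
315 × 87 = 27405 ≡ 735
735 × 177 = 130095 ≡ 555
555 × 555 = 308025 ≡ 177
177 × 165 = 29205 ≡ 249
249 × 315 = 78435 ≡ 711
711 × 711 = 505521 ≡ 315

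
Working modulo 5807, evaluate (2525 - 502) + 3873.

2525 - 502 = 2023
2023 + 3873 = 5896 ≡ 89 (mod 5807)

89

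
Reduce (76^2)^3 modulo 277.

52

(76)^2 ≡ 236 (mod 277)
(236)^3 ≡ 52 (mod 277)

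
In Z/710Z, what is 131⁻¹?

Run the extended Euclidean algorithm:
710 = 5·131 + 55
131 = 2·55 + 21
55 = 2·21 + 13
21 = 1·13 + 8
13 = 1·8 + 5
8 = 1·5 + 3
5 = 1·3 + 2
3 = 1·2 + 1
2 = 2·1 + 0
gcd(131, 710) = 1, so the inverse exists.
Bézout: 1 = −50·710 + 271·131.
So 131⁻¹ ≡ 271 (mod 710).

271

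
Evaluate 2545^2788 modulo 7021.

Compute successive squares:
2545^1 ≡ 2545 (mod 7021)
2545^2 ≡ 2545^2 = 6477025 ≡ 3663 (mod 7021)
2545^4 ≡ 3663^2 = 13417569 ≡ 438 (mod 7021)
2545^8 ≡ 438^2 = 191844 ≡ 2277 (mod 7021)
2545^16 ≡ 2277^2 = 5184729 ≡ 3231 (mod 7021)
2545^32 ≡ 3231^2 = 10439361 ≡ 6155 (mod 7021)
2545^64 ≡ 6155^2 = 37884025 ≡ 5730 (mod 7021)
2545^128 ≡ 5730^2 = 32832900 ≡ 2704 (mod 7021)
2545^256 ≡ 2704^2 = 7311616 ≡ 2755 (mod 7021)
2545^512 ≡ 2755^2 = 7590025 ≡ 324 (mod 7021)
2545^1024 ≡ 324^2 = 104976 ≡ 6682 (mod 7021)
2545^2048 ≡ 6682^2 = 44649124 ≡ 2585 (mod 7021)
2545^2788 = 2545^2048 × 2545^512 × 2545^128 × 2545^64 × 2545^32 × 2545^4 ≡ 2585 × 324 × 2704 × 5730 × 6155 × 438 (mod 7021).
Accumulate the product:
2585 × 324 = 837540 ≡ 2041
2041 × 2704 = 5518864 ≡ 358
358 × 5730 = 2051340 ≡ 1208
1208 × 6155 = 7435240 ≡ 1
1 × 438 = 438

438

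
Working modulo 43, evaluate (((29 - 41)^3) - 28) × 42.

36

29 - 41 = -12 ≡ 31 (mod 43)
(31)^3 ≡ 35 (mod 43)
35 - 28 = 7
7 × 42 = 294 ≡ 36 (mod 43)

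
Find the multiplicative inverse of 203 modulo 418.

Apply the Euclidean algorithm and back-substitute:
418 = 2*203 + 12
203 = 16*12 + 11
12 = 1*11 + 1
11 = 11*1 + 0
gcd(203, 418) = 1, so the inverse exists.
Back-substitute for 1:
1 = 1*12 − 1*11
  = −1*203 + 17*12
  = 17*418 − 35*203
So 203⁻¹ ≡ −35 ≡ 383 (mod 418).

383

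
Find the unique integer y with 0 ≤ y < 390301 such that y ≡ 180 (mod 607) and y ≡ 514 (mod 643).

607⁻¹ mod 643: 607·125 ≡ 1 (mod 643), so 607⁻¹ ≡ 125.
y = 180 + 607·((514 − 180)·125 mod 643) = 180 + 607·598 = 363166.

363166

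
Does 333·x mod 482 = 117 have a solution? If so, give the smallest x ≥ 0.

gcd(333, 482) = 1, so a unique solution mod 482 exists.
333⁻¹ ≡ 427 (mod 482).
x ≡ 427·117 ≡ 313 (mod 482).

313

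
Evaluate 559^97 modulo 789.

97 in binary is 1100001, i.e. 97 = 64 + 32 + 1.
559^1 ≡ 559 (mod 789)
559^2 ≡ 559^2 = 312481 ≡ 37 (mod 789)
559^4 ≡ 37^2 = 1369 ≡ 580 (mod 789)
559^8 ≡ 580^2 = 336400 ≡ 286 (mod 789)
559^16 ≡ 286^2 = 81796 ≡ 529 (mod 789)
559^32 ≡ 529^2 = 279841 ≡ 535 (mod 789)
559^64 ≡ 535^2 = 286225 ≡ 607 (mod 789)
559^97 = 559^64 × 559^32 × 559^1 ≡ 607 × 535 × 559 (mod 789).
Accumulate the product:
607 × 535 = 324745 ≡ 466
466 × 559 = 260494 ≡ 124

124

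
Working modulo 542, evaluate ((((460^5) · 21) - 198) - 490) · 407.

10

(460)^5 ≡ 266 (mod 542)
266 · 21 = 5586 ≡ 166 (mod 542)
166 - 198 = -32 ≡ 510 (mod 542)
510 - 490 = 20
20 · 407 = 8140 ≡ 10 (mod 542)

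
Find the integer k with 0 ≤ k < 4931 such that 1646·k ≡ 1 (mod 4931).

4227

4931 = 2·1646 + 1639
1646 = 1·1639 + 7
1639 = 234·7 + 1
7 = 7·1 + 0
gcd(1646, 4931) = 1, so the inverse exists.
Bézout: 1 = 235·4931 − 704·1646.
So 1646⁻¹ ≡ −704 ≡ 4227 (mod 4931).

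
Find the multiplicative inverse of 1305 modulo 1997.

By the extended Euclidean algorithm:
1997 = 1×1305 + 692
1305 = 1×692 + 613
692 = 1×613 + 79
613 = 7×79 + 60
79 = 1×60 + 19
60 = 3×19 + 3
19 = 6×3 + 1
3 = 3×1 + 0
gcd(1305, 1997) = 1, so the inverse exists.
Back-substitute for 1:
1 = 1×19 − 6×3
  = −6×60 + 19×19
  = 19×79 − 25×60
  = −25×613 + 194×79
  = 194×692 − 219×613
  = −219×1305 + 413×692
  = 413×1997 − 632×1305
So 1305⁻¹ ≡ −632 ≡ 1365 (mod 1997).

1365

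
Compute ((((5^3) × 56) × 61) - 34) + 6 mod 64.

(5)^3 ≡ 61 (mod 64)
61 × 56 = 3416 ≡ 24 (mod 64)
24 × 61 = 1464 ≡ 56 (mod 64)
56 - 34 = 22
22 + 6 = 28

28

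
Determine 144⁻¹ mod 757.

757 = 5×144 + 37
144 = 3×37 + 33
37 = 1×33 + 4
33 = 8×4 + 1
4 = 4×1 + 0
gcd(144, 757) = 1, so the inverse exists.
Back-substitute for 1:
1 = 1×33 − 8×4
  = −8×37 + 9×33
  = 9×144 − 35×37
  = −35×757 + 184×144
So 144⁻¹ ≡ 184 (mod 757).

184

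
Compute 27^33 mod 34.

27

Using repeated squaring:
27^1 ≡ 27 (mod 34)
27^2 ≡ 27^2 = 729 ≡ 15 (mod 34)
27^4 ≡ 15^2 = 225 ≡ 21 (mod 34)
27^8 ≡ 21^2 = 441 ≡ 33 (mod 34)
27^16 ≡ 33^2 = 1089 ≡ 1 (mod 34)
27^32 ≡ 1^2 = 1 (mod 34)
27^33 = 27^32 × 27^1 ≡ 1 × 27 (mod 34).
1 × 27 = 27 ≡ 27 (mod 34).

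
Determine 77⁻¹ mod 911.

911 = 11·77 + 64
77 = 1·64 + 13
64 = 4·13 + 12
13 = 1·12 + 1
12 = 12·1 + 0
gcd(77, 911) = 1, so the inverse exists.
Bézout: 1 = −6·911 + 71·77.
So 77⁻¹ ≡ 71 (mod 911).

71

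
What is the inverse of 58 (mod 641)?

210

Apply the Euclidean algorithm and back-substitute:
641 = 11·58 + 3
58 = 19·3 + 1
3 = 3·1 + 0
gcd(58, 641) = 1, so the inverse exists.
Back-substitute for 1:
1 = 1·58 − 19·3
  = −19·641 + 210·58
So 58⁻¹ ≡ 210 (mod 641).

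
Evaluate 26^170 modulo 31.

25

170 in binary is 10101010, i.e. 170 = 128 + 32 + 8 + 2.
26^1 ≡ 26 (mod 31)
26^2 ≡ 26^2 = 676 ≡ 25 (mod 31)
26^4 ≡ 25^2 = 625 ≡ 5 (mod 31)
26^8 ≡ 5^2 = 25 (mod 31)
26^16 ≡ 25^2 = 625 ≡ 5 (mod 31)
26^32 ≡ 5^2 = 25 (mod 31)
26^64 ≡ 25^2 = 625 ≡ 5 (mod 31)
26^128 ≡ 5^2 = 25 (mod 31)
26^170 = 26^128 · 26^32 · 26^8 · 26^2 ≡ 25 · 25 · 25 · 25 (mod 31).
Accumulate the product:
25 · 25 = 625 ≡ 5
5 · 25 = 125 ≡ 1
1 · 25 = 25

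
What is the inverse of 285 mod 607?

164

607 = 2*285 + 37
285 = 7*37 + 26
37 = 1*26 + 11
26 = 2*11 + 4
11 = 2*4 + 3
4 = 1*3 + 1
3 = 3*1 + 0
gcd(285, 607) = 1, so the inverse exists.
Back-substitute for 1:
1 = 1*4 − 1*3
  = −1*11 + 3*4
  = 3*26 − 7*11
  = −7*37 + 10*26
  = 10*285 − 77*37
  = −77*607 + 164*285
So 285⁻¹ ≡ 164 (mod 607).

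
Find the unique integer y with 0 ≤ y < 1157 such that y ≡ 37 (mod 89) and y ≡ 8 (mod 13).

749

89⁻¹ mod 13: 89*6 ≡ 1 (mod 13), so 89⁻¹ ≡ 6.
y = 37 + 89*((8 − 37)*6 mod 13) = 37 + 89*8 = 749.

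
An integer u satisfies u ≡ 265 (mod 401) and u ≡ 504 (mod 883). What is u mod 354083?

401⁻¹ mod 883: 401·218 ≡ 1 (mod 883), so 401⁻¹ ≡ 218.
u = 265 + 401·((504 − 265)·218 mod 883) = 265 + 401·5 = 2270.

2270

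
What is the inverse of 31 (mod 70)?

By the extended Euclidean algorithm:
70 = 2*31 + 8
31 = 3*8 + 7
8 = 1*7 + 1
7 = 7*1 + 0
gcd(31, 70) = 1, so the inverse exists.
Back-substitute for 1:
1 = 1*8 − 1*7
  = −1*31 + 4*8
  = 4*70 − 9*31
So 31⁻¹ ≡ −9 ≡ 61 (mod 70).

61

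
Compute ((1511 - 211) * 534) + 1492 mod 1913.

1511 - 211 = 1300
1300 * 534 = 694200 ≡ 1694 (mod 1913)
1694 + 1492 = 3186 ≡ 1273 (mod 1913)

1273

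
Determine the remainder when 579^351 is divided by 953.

285

351 in binary is 101011111, i.e. 351 = 256 + 64 + 16 + 8 + 4 + 2 + 1.
579^1 ≡ 579 (mod 953)
579^2 ≡ 579^2 = 335241 ≡ 738 (mod 953)
579^4 ≡ 738^2 = 544644 ≡ 481 (mod 953)
579^8 ≡ 481^2 = 231361 ≡ 735 (mod 953)
579^16 ≡ 735^2 = 540225 ≡ 827 (mod 953)
579^32 ≡ 827^2 = 683929 ≡ 628 (mod 953)
579^64 ≡ 628^2 = 394384 ≡ 795 (mod 953)
579^128 ≡ 795^2 = 632025 ≡ 186 (mod 953)
579^256 ≡ 186^2 = 34596 ≡ 288 (mod 953)
579^351 = 579^256 * 579^64 * 579^16 * 579^8 * 579^4 * 579^2 * 579^1 ≡ 288 * 795 * 827 * 735 * 481 * 738 * 579 (mod 953).
Accumulate the product:
288 * 795 = 228960 ≡ 240
240 * 827 = 198480 ≡ 256
256 * 735 = 188160 ≡ 419
419 * 481 = 201539 ≡ 456
456 * 738 = 336528 ≡ 119
119 * 579 = 68901 ≡ 285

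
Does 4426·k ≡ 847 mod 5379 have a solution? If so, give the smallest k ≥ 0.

gcd(4426, 5379) = 1, so a unique solution mod 5379 exists.
4426⁻¹ ≡ 2269 (mod 5379).
k ≡ 2269·847 ≡ 1540 (mod 5379).

1540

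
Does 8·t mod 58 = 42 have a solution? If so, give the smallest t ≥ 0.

gcd(8, 58) = 2, and 2 | 42, so solutions exist.
Divide through by 2: 4·t = 21 (mod 29).
4⁻¹ ≡ 22 (mod 29).
t ≡ 22·21 ≡ 27 (mod 29).
The smallest non-negative solution is t = 27.

27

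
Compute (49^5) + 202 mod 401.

224

(49)^5 ≡ 22 (mod 401)
22 + 202 = 224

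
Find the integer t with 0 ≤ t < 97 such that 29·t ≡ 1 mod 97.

97 = 3·29 + 10
29 = 2·10 + 9
10 = 1·9 + 1
9 = 9·1 + 0
gcd(29, 97) = 1, so the inverse exists.
Back-substitute for 1:
1 = 1·10 − 1·9
  = −1·29 + 3·10
  = 3·97 − 10·29
So 29⁻¹ ≡ −10 ≡ 87 (mod 97).

87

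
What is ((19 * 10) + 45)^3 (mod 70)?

19 * 10 = 190 ≡ 50 (mod 70)
50 + 45 = 95 ≡ 25 (mod 70)
(25)^3 ≡ 15 (mod 70)

15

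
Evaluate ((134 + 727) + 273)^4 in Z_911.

171

134 + 727 = 861
861 + 273 = 1134 ≡ 223 (mod 911)
(223)^4 ≡ 171 (mod 911)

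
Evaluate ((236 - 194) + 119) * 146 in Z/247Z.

41

236 - 194 = 42
42 + 119 = 161
161 * 146 = 23506 ≡ 41 (mod 247)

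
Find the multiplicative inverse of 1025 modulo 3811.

3811 = 3×1025 + 736
1025 = 1×736 + 289
736 = 2×289 + 158
289 = 1×158 + 131
158 = 1×131 + 27
131 = 4×27 + 23
27 = 1×23 + 4
23 = 5×4 + 3
4 = 1×3 + 1
3 = 3×1 + 0
gcd(1025, 3811) = 1, so the inverse exists.
Bézout: 1 = 266×3811 − 989×1025.
So 1025⁻¹ ≡ −989 ≡ 2822 (mod 3811).

2822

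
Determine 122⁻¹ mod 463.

315

463 = 3·122 + 97
122 = 1·97 + 25
97 = 3·25 + 22
25 = 1·22 + 3
22 = 7·3 + 1
3 = 3·1 + 0
gcd(122, 463) = 1, so the inverse exists.
Back-substitute for 1:
1 = 1·22 − 7·3
  = −7·25 + 8·22
  = 8·97 − 31·25
  = −31·122 + 39·97
  = 39·463 − 148·122
So 122⁻¹ ≡ −148 ≡ 315 (mod 463).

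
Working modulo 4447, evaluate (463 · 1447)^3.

3879

463 · 1447 = 669961 ≡ 2911 (mod 4447)
(2911)^3 ≡ 3879 (mod 4447)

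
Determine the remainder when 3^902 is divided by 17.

15

902 in binary is 1110000110, i.e. 902 = 512 + 256 + 128 + 4 + 2.
3^1 ≡ 3 (mod 17)
3^2 ≡ 3^2 = 9 (mod 17)
3^4 ≡ 9^2 = 81 ≡ 13 (mod 17)
3^8 ≡ 13^2 = 169 ≡ 16 (mod 17)
3^16 ≡ 16^2 = 256 ≡ 1 (mod 17)
3^32 ≡ 1^2 = 1 (mod 17)
3^64 ≡ 1^2 = 1 (mod 17)
3^128 ≡ 1^2 = 1 (mod 17)
3^256 ≡ 1^2 = 1 (mod 17)
3^512 ≡ 1^2 = 1 (mod 17)
3^902 = 3^512 × 3^256 × 3^128 × 3^4 × 3^2 ≡ 1 × 1 × 1 × 13 × 9 (mod 17).
Accumulate the product:
1 × 1 = 1
1 × 1 = 1
1 × 13 = 13
13 × 9 = 117 ≡ 15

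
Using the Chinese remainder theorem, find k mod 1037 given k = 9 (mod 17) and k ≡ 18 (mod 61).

17⁻¹ mod 61: 17×18 ≡ 1 (mod 61), so 17⁻¹ ≡ 18.
k = 9 + 17×((18 − 9)×18 mod 61) = 9 + 17×40 = 689.

689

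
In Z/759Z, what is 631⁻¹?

421

759 = 1*631 + 128
631 = 4*128 + 119
128 = 1*119 + 9
119 = 13*9 + 2
9 = 4*2 + 1
2 = 2*1 + 0
gcd(631, 759) = 1, so the inverse exists.
Back-substitute for 1:
1 = 1*9 − 4*2
  = −4*119 + 53*9
  = 53*128 − 57*119
  = −57*631 + 281*128
  = 281*759 − 338*631
So 631⁻¹ ≡ −338 ≡ 421 (mod 759).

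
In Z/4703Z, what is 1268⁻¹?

701

Run the extended Euclidean algorithm:
4703 = 3×1268 + 899
1268 = 1×899 + 369
899 = 2×369 + 161
369 = 2×161 + 47
161 = 3×47 + 20
47 = 2×20 + 7
20 = 2×7 + 6
7 = 1×6 + 1
6 = 6×1 + 0
gcd(1268, 4703) = 1, so the inverse exists.
Bézout: 1 = −189×4703 + 701×1268.
So 1268⁻¹ ≡ 701 (mod 4703).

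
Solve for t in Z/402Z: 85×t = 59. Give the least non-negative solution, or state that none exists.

gcd(85, 402) = 1, so a unique solution mod 402 exists.
85⁻¹ ≡ 175 (mod 402).
t ≡ 175×59 ≡ 275 (mod 402).

275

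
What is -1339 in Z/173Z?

-1339 = -8*173 + 45, so -1339 ≡ 45 (mod 173).

45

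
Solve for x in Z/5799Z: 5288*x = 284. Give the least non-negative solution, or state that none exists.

2689

gcd(5288, 5799) = 1, so a unique solution mod 5799 exists.
5288⁻¹ ≡ 1010 (mod 5799).
x ≡ 1010*284 ≡ 2689 (mod 5799).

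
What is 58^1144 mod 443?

Using repeated squaring:
1144 in binary is 10001111000, i.e. 1144 = 1024 + 64 + 32 + 16 + 8.
58^1 ≡ 58 (mod 443)
58^2 ≡ 58^2 = 3364 ≡ 263 (mod 443)
58^4 ≡ 263^2 = 69169 ≡ 61 (mod 443)
58^8 ≡ 61^2 = 3721 ≡ 177 (mod 443)
58^16 ≡ 177^2 = 31329 ≡ 319 (mod 443)
58^32 ≡ 319^2 = 101761 ≡ 314 (mod 443)
58^64 ≡ 314^2 = 98596 ≡ 250 (mod 443)
58^128 ≡ 250^2 = 62500 ≡ 37 (mod 443)
58^256 ≡ 37^2 = 1369 ≡ 40 (mod 443)
58^512 ≡ 40^2 = 1600 ≡ 271 (mod 443)
58^1024 ≡ 271^2 = 73441 ≡ 346 (mod 443)
58^1144 = 58^1024 × 58^64 × 58^32 × 58^16 × 58^8 ≡ 346 × 250 × 314 × 319 × 177 (mod 443).
Accumulate the product:
346 × 250 = 86500 ≡ 115
115 × 314 = 36110 ≡ 227
227 × 319 = 72413 ≡ 204
204 × 177 = 36108 ≡ 225

225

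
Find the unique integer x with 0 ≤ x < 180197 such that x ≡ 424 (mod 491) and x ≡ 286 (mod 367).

31848

491⁻¹ mod 367: 491×74 ≡ 1 (mod 367), so 491⁻¹ ≡ 74.
x = 424 + 491×((286 − 424)×74 mod 367) = 424 + 491×64 = 31848.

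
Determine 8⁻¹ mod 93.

Run the extended Euclidean algorithm:
93 = 11*8 + 5
8 = 1*5 + 3
5 = 1*3 + 2
3 = 1*2 + 1
2 = 2*1 + 0
gcd(8, 93) = 1, so the inverse exists.
Bézout: 1 = −3*93 + 35*8.
So 8⁻¹ ≡ 35 (mod 93).

35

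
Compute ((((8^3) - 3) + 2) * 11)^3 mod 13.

8

(8)^3 ≡ 5 (mod 13)
5 - 3 = 2
2 + 2 = 4
4 * 11 = 44 ≡ 5 (mod 13)
(5)^3 ≡ 8 (mod 13)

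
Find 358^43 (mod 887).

By square-and-multiply:
43 in binary is 101011, i.e. 43 = 32 + 8 + 2 + 1.
358^1 ≡ 358 (mod 887)
358^2 ≡ 358^2 = 128164 ≡ 436 (mod 887)
358^4 ≡ 436^2 = 190096 ≡ 278 (mod 887)
358^8 ≡ 278^2 = 77284 ≡ 115 (mod 887)
358^16 ≡ 115^2 = 13225 ≡ 807 (mod 887)
358^32 ≡ 807^2 = 651249 ≡ 191 (mod 887)
358^43 = 358^32 · 358^8 · 358^2 · 358^1 ≡ 191 · 115 · 436 · 358 (mod 887).
Accumulate the product:
191 · 115 = 21965 ≡ 677
677 · 436 = 295172 ≡ 688
688 · 358 = 246304 ≡ 605

605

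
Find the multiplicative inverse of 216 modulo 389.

By the extended Euclidean algorithm:
389 = 1×216 + 173
216 = 1×173 + 43
173 = 4×43 + 1
43 = 43×1 + 0
gcd(216, 389) = 1, so the inverse exists.
Back-substitute for 1:
1 = 1×173 − 4×43
  = −4×216 + 5×173
  = 5×389 − 9×216
So 216⁻¹ ≡ −9 ≡ 380 (mod 389).

380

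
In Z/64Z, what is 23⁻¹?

39

64 = 2·23 + 18
23 = 1·18 + 5
18 = 3·5 + 3
5 = 1·3 + 2
3 = 1·2 + 1
2 = 2·1 + 0
gcd(23, 64) = 1, so the inverse exists.
Back-substitute for 1:
1 = 1·3 − 1·2
  = −1·5 + 2·3
  = 2·18 − 7·5
  = −7·23 + 9·18
  = 9·64 − 25·23
So 23⁻¹ ≡ −25 ≡ 39 (mod 64).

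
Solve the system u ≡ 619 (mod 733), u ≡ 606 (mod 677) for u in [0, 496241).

221985

733⁻¹ mod 677: 733×133 ≡ 1 (mod 677), so 733⁻¹ ≡ 133.
u = 619 + 733×((606 − 619)×133 mod 677) = 619 + 733×302 = 221985.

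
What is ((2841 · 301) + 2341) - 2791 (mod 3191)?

2841 · 301 = 855141 ≡ 3144 (mod 3191)
3144 + 2341 = 5485 ≡ 2294 (mod 3191)
2294 - 2791 = -497 ≡ 2694 (mod 3191)

2694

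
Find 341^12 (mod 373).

By square-and-multiply:
12 in binary is 1100, i.e. 12 = 8 + 4.
341^1 ≡ 341 (mod 373)
341^2 ≡ 341^2 = 116281 ≡ 278 (mod 373)
341^4 ≡ 278^2 = 77284 ≡ 73 (mod 373)
341^8 ≡ 73^2 = 5329 ≡ 107 (mod 373)
341^12 = 341^8 * 341^4 ≡ 107 * 73 (mod 373).
107 * 73 = 7811 ≡ 351 (mod 373).

351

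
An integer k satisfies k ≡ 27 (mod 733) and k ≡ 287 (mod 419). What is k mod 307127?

733⁻¹ mod 419: 733×415 ≡ 1 (mod 419), so 733⁻¹ ≡ 415.
k = 27 + 733×((287 − 27)×415 mod 419) = 27 + 733×217 = 159088.
Check: 159088 mod 733 = 27, 159088 mod 419 = 287. ✓

159088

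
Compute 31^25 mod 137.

114

31^1 ≡ 31 (mod 137)
31^2 ≡ 31^2 = 961 ≡ 2 (mod 137)
31^4 ≡ 2^2 = 4 (mod 137)
31^8 ≡ 4^2 = 16 (mod 137)
31^16 ≡ 16^2 = 256 ≡ 119 (mod 137)
31^25 = 31^16 · 31^8 · 31^1 ≡ 119 · 16 · 31 (mod 137).
Accumulate the product:
119 · 16 = 1904 ≡ 123
123 · 31 = 3813 ≡ 114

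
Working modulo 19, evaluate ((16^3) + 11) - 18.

(16)^3 ≡ 11 (mod 19)
11 + 11 = 22 ≡ 3 (mod 19)
3 - 18 = -15 ≡ 4 (mod 19)

4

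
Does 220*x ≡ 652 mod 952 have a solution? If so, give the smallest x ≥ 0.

215

gcd(220, 952) = 4, and 4 | 652, so solutions exist.
Divide through by 4: 55*x ≡ 163 (mod 238).
55⁻¹ ≡ 13 (mod 238).
x ≡ 13*163 ≡ 215 (mod 238).
The smallest non-negative solution is x = 215.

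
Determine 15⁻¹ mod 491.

131

By the extended Euclidean algorithm:
491 = 32·15 + 11
15 = 1·11 + 4
11 = 2·4 + 3
4 = 1·3 + 1
3 = 3·1 + 0
gcd(15, 491) = 1, so the inverse exists.
Bézout: 1 = −4·491 + 131·15.
So 15⁻¹ ≡ 131 (mod 491).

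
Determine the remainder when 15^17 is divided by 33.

17 in binary is 10001, i.e. 17 = 16 + 1.
15^1 ≡ 15 (mod 33)
15^2 ≡ 15^2 = 225 ≡ 27 (mod 33)
15^4 ≡ 27^2 = 729 ≡ 3 (mod 33)
15^8 ≡ 3^2 = 9 (mod 33)
15^16 ≡ 9^2 = 81 ≡ 15 (mod 33)
15^17 = 15^16 * 15^1 ≡ 15 * 15 (mod 33).
15 * 15 = 225 ≡ 27 (mod 33).

27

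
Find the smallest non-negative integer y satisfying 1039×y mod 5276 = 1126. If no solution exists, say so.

4490

gcd(1039, 5276) = 1, so a unique solution mod 5276 exists.
1039⁻¹ ≡ 3387 (mod 5276).
y ≡ 3387×1126 ≡ 4490 (mod 5276).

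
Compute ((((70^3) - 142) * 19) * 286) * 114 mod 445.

(70)^3 ≡ 350 (mod 445)
350 - 142 = 208
208 * 19 = 3952 ≡ 392 (mod 445)
392 * 286 = 112112 ≡ 417 (mod 445)
417 * 114 = 47538 ≡ 368 (mod 445)

368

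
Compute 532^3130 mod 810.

Compute successive squares:
3130 in binary is 110000111010, i.e. 3130 = 2048 + 1024 + 32 + 16 + 8 + 2.
532^1 ≡ 532 (mod 810)
532^2 ≡ 532^2 = 283024 ≡ 334 (mod 810)
532^4 ≡ 334^2 = 111556 ≡ 586 (mod 810)
532^8 ≡ 586^2 = 343396 ≡ 766 (mod 810)
532^16 ≡ 766^2 = 586756 ≡ 316 (mod 810)
532^32 ≡ 316^2 = 99856 ≡ 226 (mod 810)
532^64 ≡ 226^2 = 51076 ≡ 46 (mod 810)
532^128 ≡ 46^2 = 2116 ≡ 496 (mod 810)
532^256 ≡ 496^2 = 246016 ≡ 586 (mod 810)
532^512 ≡ 586^2 = 343396 ≡ 766 (mod 810)
532^1024 ≡ 766^2 = 586756 ≡ 316 (mod 810)
532^2048 ≡ 316^2 = 99856 ≡ 226 (mod 810)
532^3130 = 532^2048 * 532^1024 * 532^32 * 532^16 * 532^8 * 532^2 ≡ 226 * 316 * 226 * 316 * 766 * 334 (mod 810).
Accumulate the product:
226 * 316 = 71416 ≡ 136
136 * 226 = 30736 ≡ 766
766 * 316 = 242056 ≡ 676
676 * 766 = 517816 ≡ 226
226 * 334 = 75484 ≡ 154

154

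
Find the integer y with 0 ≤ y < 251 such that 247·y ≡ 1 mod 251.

188

Apply the Euclidean algorithm and back-substitute:
251 = 1×247 + 4
247 = 61×4 + 3
4 = 1×3 + 1
3 = 3×1 + 0
gcd(247, 251) = 1, so the inverse exists.
Back-substitute for 1:
1 = 1×4 − 1×3
  = −1×247 + 62×4
  = 62×251 − 63×247
So 247⁻¹ ≡ −63 ≡ 188 (mod 251).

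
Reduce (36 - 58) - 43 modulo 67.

2

36 - 58 = -22 ≡ 45 (mod 67)
45 - 43 = 2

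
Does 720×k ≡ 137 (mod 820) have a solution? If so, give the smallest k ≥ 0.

no solution

gcd(720, 820) = 20, and 20 does not divide 137.
So the congruence has no solution.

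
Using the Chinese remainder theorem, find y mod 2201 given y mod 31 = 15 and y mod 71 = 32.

387

31⁻¹ mod 71: 31·55 ≡ 1 (mod 71), so 31⁻¹ ≡ 55.
y = 15 + 31·((32 − 15)·55 mod 71) = 15 + 31·12 = 387.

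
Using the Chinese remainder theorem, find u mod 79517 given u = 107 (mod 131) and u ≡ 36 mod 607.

20674

131⁻¹ mod 607: 131·468 ≡ 1 (mod 607), so 131⁻¹ ≡ 468.
u = 107 + 131·((36 − 107)·468 mod 607) = 107 + 131·157 = 20674.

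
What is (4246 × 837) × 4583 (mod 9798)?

4246 × 837 = 3553902 ≡ 7026 (mod 9798)
7026 × 4583 = 32200158 ≡ 3930 (mod 9798)

3930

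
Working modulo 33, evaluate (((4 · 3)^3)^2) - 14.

4 · 3 = 12
(12)^3 ≡ 12 (mod 33)
(12)^2 ≡ 12 (mod 33)
12 - 14 = -2 ≡ 31 (mod 33)

31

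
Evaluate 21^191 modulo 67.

23

Compute successive squares:
191 in binary is 10111111, i.e. 191 = 128 + 32 + 16 + 8 + 4 + 2 + 1.
21^1 ≡ 21 (mod 67)
21^2 ≡ 21^2 = 441 ≡ 39 (mod 67)
21^4 ≡ 39^2 = 1521 ≡ 47 (mod 67)
21^8 ≡ 47^2 = 2209 ≡ 65 (mod 67)
21^16 ≡ 65^2 = 4225 ≡ 4 (mod 67)
21^32 ≡ 4^2 = 16 (mod 67)
21^64 ≡ 16^2 = 256 ≡ 55 (mod 67)
21^128 ≡ 55^2 = 3025 ≡ 10 (mod 67)
21^191 = 21^128 * 21^32 * 21^16 * 21^8 * 21^4 * 21^2 * 21^1 ≡ 10 * 16 * 4 * 65 * 47 * 39 * 21 (mod 67).
Accumulate the product:
10 * 16 = 160 ≡ 26
26 * 4 = 104 ≡ 37
37 * 65 = 2405 ≡ 60
60 * 47 = 2820 ≡ 6
6 * 39 = 234 ≡ 33
33 * 21 = 693 ≡ 23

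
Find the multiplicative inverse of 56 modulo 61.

12

By the extended Euclidean algorithm:
61 = 1×56 + 5
56 = 11×5 + 1
5 = 5×1 + 0
gcd(56, 61) = 1, so the inverse exists.
Bézout: 1 = −11×61 + 12×56.
So 56⁻¹ ≡ 12 (mod 61).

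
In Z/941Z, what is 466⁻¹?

418

Apply the Euclidean algorithm and back-substitute:
941 = 2*466 + 9
466 = 51*9 + 7
9 = 1*7 + 2
7 = 3*2 + 1
2 = 2*1 + 0
gcd(466, 941) = 1, so the inverse exists.
Back-substitute for 1:
1 = 1*7 − 3*2
  = −3*9 + 4*7
  = 4*466 − 207*9
  = −207*941 + 418*466
So 466⁻¹ ≡ 418 (mod 941).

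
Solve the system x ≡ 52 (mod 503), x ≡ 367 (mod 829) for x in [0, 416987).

341086

503⁻¹ mod 829: 503×89 ≡ 1 (mod 829), so 503⁻¹ ≡ 89.
x = 52 + 503×((367 − 52)×89 mod 829) = 52 + 503×678 = 341086.
Check: 341086 mod 503 = 52, 341086 mod 829 = 367. ✓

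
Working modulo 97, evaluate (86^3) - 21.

(86)^3 ≡ 27 (mod 97)
27 - 21 = 6

6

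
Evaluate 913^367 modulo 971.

By square-and-multiply:
367 in binary is 101101111, i.e. 367 = 256 + 64 + 32 + 8 + 4 + 2 + 1.
913^1 ≡ 913 (mod 971)
913^2 ≡ 913^2 = 833569 ≡ 451 (mod 971)
913^4 ≡ 451^2 = 203401 ≡ 462 (mod 971)
913^8 ≡ 462^2 = 213444 ≡ 795 (mod 971)
913^16 ≡ 795^2 = 632025 ≡ 875 (mod 971)
913^32 ≡ 875^2 = 765625 ≡ 477 (mod 971)
913^64 ≡ 477^2 = 227529 ≡ 315 (mod 971)
913^128 ≡ 315^2 = 99225 ≡ 183 (mod 971)
913^256 ≡ 183^2 = 33489 ≡ 475 (mod 971)
913^367 = 913^256 · 913^64 · 913^32 · 913^8 · 913^4 · 913^2 · 913^1 ≡ 475 · 315 · 477 · 795 · 462 · 451 · 913 (mod 971).
Accumulate the product:
475 · 315 = 149625 ≡ 91
91 · 477 = 43407 ≡ 683
683 · 795 = 542985 ≡ 196
196 · 462 = 90552 ≡ 249
249 · 451 = 112299 ≡ 634
634 · 913 = 578842 ≡ 126

126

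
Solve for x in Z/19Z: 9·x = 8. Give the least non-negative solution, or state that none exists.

3

gcd(9, 19) = 1, so a unique solution mod 19 exists.
9⁻¹ ≡ 17 (mod 19).
x ≡ 17·8 ≡ 3 (mod 19).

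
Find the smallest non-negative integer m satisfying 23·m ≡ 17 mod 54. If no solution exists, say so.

gcd(23, 54) = 1, so a unique solution mod 54 exists.
23⁻¹ ≡ 47 (mod 54).
m ≡ 47·17 ≡ 43 (mod 54).

43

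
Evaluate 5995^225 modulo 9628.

6111

Compute successive squares:
225 in binary is 11100001, i.e. 225 = 128 + 64 + 32 + 1.
5995^1 ≡ 5995 (mod 9628)
5995^2 ≡ 5995^2 = 35940025 ≡ 8329 (mod 9628)
5995^4 ≡ 8329^2 = 69372241 ≡ 2501 (mod 9628)
5995^8 ≡ 2501^2 = 6255001 ≡ 6429 (mod 9628)
5995^16 ≡ 6429^2 = 41332041 ≡ 8665 (mod 9628)
5995^32 ≡ 8665^2 = 75082225 ≡ 3081 (mod 9628)
5995^64 ≡ 3081^2 = 9492561 ≡ 8981 (mod 9628)
5995^128 ≡ 8981^2 = 80658361 ≡ 4605 (mod 9628)
5995^225 = 5995^128 × 5995^64 × 5995^32 × 5995^1 ≡ 4605 × 8981 × 3081 × 5995 (mod 9628).
Accumulate the product:
4605 × 8981 = 41357505 ≡ 5245
5245 × 3081 = 16159845 ≡ 4061
4061 × 5995 = 24345695 ≡ 6111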